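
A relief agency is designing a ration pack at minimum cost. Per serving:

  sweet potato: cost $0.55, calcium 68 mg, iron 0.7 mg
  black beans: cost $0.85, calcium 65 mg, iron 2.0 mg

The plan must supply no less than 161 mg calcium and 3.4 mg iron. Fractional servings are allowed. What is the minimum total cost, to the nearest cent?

$1.73

At the optimum either one food covers both requirements or two foods hit both targets exactly; no other combination can be cheaper.
sweet potato only: max(161/68, 3.4/0.7) = 4.857 servings → $2.67.
black beans only: max(161/65, 3.4/2.0) = 2.477 servings → $2.11.
sweet potato + black beans with both tight: 1.116 servings and 1.309 servings → $1.73.
So the least-cost plan costs $1.73.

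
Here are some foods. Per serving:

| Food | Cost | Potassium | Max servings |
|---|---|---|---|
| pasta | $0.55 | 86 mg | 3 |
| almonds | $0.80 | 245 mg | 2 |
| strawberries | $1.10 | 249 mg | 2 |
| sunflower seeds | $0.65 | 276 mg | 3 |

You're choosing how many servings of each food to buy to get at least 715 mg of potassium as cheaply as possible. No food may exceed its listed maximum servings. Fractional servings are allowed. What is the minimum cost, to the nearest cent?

Cost per mg of potassium: sunflower seeds $0.0024, almonds $0.0033, strawberries $0.0044, pasta $0.0064.
Take 2.591 servings of sunflower seeds: +715.0 mg potassium for $1.68 (total $1.68, still need 0.0 mg).
Filling from the cheapest source first is optimal under one linear minimum: $1.68.

$1.68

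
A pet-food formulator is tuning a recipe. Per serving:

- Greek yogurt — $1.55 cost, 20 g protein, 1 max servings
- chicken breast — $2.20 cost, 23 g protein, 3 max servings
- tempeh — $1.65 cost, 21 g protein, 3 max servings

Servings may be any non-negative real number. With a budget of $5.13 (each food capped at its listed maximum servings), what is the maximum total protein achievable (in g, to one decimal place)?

Protein per dollar: Greek yogurt 12.9, tempeh 12.73, chicken breast 10.45.
Take 1 serving of Greek yogurt: spends $1.55, +20.0 g protein (running total 20.0 g).
Take 2.17 servings of tempeh: spends $3.58, +45.6 g protein (running total 65.6 g).
Filling greedily by protein-per-dollar is optimal for one linear limit, giving 65.6 g.

65.6 g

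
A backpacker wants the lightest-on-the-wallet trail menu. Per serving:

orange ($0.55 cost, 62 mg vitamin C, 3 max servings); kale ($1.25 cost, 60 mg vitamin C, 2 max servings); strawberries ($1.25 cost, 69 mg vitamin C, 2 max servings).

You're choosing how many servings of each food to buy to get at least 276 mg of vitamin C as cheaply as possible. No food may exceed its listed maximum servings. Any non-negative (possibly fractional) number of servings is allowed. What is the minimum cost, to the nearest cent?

$3.28

Cost per mg of vitamin C: orange $0.0089, strawberries $0.0181, kale $0.0208.
Take 3 servings of orange: +186.0 mg vitamin C for $1.65 (total $1.65, still need 90.0 mg).
Take 1.304 servings of strawberries: +90.0 mg vitamin C for $1.63 (total $3.28, still need 0.0 mg).
Greedy by cheapest-per-mg is optimal for a single linear constraint, so the minimum cost is $3.28.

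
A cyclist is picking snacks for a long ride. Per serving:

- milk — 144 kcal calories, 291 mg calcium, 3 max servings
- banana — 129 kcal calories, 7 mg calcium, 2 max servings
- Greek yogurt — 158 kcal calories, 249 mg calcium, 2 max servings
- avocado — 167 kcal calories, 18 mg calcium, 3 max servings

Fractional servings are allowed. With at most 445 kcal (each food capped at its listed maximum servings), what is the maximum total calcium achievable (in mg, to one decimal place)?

893.5 mg

Calcium per kcal: milk 2.021, Greek yogurt 1.576, avocado 0.1078, banana 0.05426.
Take 3 servings of milk: uses 432 kcal, +873.0 mg calcium (running total 873.0 mg).
Take 0.08228 servings of Greek yogurt: uses 13 kcal, +20.5 mg calcium (running total 893.5 mg).
Greedy by best ratio exhausts the calories allowance optimally: 893.5 mg.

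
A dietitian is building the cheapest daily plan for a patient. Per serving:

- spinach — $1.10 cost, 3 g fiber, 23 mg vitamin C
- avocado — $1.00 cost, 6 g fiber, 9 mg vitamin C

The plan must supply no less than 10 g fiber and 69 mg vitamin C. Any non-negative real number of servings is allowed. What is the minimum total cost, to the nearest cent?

spinach only: max(10/3, 69/23) = 3.333 servings → $3.67.
avocado only: max(10/6, 69/9) = 7.667 servings → $7.67.
spinach + avocado with both tight: 2.919 servings and 0.2072 servings → $3.42.
So the least-cost plan costs $3.42.

$3.42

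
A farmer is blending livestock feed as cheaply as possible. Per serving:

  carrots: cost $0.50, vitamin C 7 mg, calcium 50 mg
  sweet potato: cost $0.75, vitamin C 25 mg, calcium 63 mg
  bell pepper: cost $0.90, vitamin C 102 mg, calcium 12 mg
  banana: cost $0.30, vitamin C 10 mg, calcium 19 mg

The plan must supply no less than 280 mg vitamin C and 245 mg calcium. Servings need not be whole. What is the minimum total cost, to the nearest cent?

At the optimum either one food covers both requirements or two foods hit both targets exactly; no other combination can be cheaper.
carrots only: max(280/7, 245/50) = 40 servings → $20.00.
sweet potato only: max(280/25, 245/63) = 11.2 servings → $8.40.
bell pepper only: max(280/102, 245/12) = 20.42 servings → $18.38.
banana only: max(280/10, 245/19) = 28 servings → $8.40.
carrots + sweet potato: intersection lies outside the first quadrant.
carrots + bell pepper with both tight: 4.312 servings and 2.449 servings → $4.36.
carrots + banana with both targets exact would need a negative amount; discard.
sweet potato + bell pepper with both tight: 3.531 servings and 1.88 servings → $4.34.
sweet potato + banana with both targets exact would need a negative amount; discard.
bell pepper + banana with both tight: 1.579 servings and 11.9 servings → $4.99.
The minimum over all feasible corners is $4.34.

$4.34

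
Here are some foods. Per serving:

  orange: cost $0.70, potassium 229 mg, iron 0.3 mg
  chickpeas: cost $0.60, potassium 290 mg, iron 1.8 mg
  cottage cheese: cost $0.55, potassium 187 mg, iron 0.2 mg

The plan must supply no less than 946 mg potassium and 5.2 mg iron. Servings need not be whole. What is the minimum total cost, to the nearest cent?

$1.96

The cheapest plan sits at a corner of the feasible region — with two constraints it uses at most two foods.
orange only: max(946/229, 5.2/0.3) = 17.33 servings → $12.13.
chickpeas only: max(946/290, 5.2/1.8) = 3.262 servings → $1.96.
cottage cheese only: max(946/187, 5.2/0.2) = 26 servings → $14.30.
orange + chickpeas with both tight: 0.599 servings and 2.789 servings → $2.09.
orange + cottage cheese: intersection lies outside the first quadrant.
chickpeas + cottage cheese with both tight: 2.811 servings and 0.6992 servings → $2.07.
Cheapest feasible corner: $1.96.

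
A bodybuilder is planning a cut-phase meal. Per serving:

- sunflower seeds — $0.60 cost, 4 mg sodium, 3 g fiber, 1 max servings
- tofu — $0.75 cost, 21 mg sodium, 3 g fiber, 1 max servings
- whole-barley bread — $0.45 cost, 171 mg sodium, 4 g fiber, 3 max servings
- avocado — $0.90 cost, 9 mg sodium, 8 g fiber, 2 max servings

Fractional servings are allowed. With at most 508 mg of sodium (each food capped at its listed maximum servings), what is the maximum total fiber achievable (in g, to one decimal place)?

Fiber per mg sodium: avocado 0.8889, sunflower seeds 0.75, tofu 0.1429, whole-barley bread 0.02339.
Take 2 servings of avocado: uses 18 mg sodium, +16.0 g fiber (running total 16.0 g).
Take 1 serving of sunflower seeds: uses 4 mg sodium, +3.0 g fiber (running total 19.0 g).
Take 1 serving of tofu: uses 21 mg sodium, +3.0 g fiber (running total 22.0 g).
Take 2.719 servings of whole-barley bread: uses 465 mg sodium, +10.9 g fiber (running total 32.9 g).
Greedy by best ratio exhausts the sodium allowance optimally: 32.9 g.

32.9 g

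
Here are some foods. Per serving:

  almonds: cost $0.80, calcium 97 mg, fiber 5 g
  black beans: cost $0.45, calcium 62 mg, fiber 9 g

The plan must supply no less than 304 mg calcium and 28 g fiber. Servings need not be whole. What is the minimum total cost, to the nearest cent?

An LP optimum is at a vertex; with two nutrient constraints at most two foods are used. Check each candidate.
almonds only: max(304/97, 28/5) = 5.6 servings → $4.48.
black beans only: max(304/62, 28/9) = 4.903 servings → $2.21.
almonds + black beans with both tight: 1.776 servings and 2.124 servings → $2.38.
So the least-cost plan costs $2.21.

$2.21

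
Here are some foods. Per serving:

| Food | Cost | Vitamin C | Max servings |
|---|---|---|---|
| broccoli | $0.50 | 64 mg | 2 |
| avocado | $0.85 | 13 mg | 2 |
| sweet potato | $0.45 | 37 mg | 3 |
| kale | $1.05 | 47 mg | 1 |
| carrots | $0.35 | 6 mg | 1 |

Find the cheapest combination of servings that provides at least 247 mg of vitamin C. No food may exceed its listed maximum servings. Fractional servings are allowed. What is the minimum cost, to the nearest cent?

$2.53

Cost per mg of vitamin C: broccoli $0.0078, sweet potato $0.0122, kale $0.0223, carrots $0.0583, avocado $0.0654.
Take 2 servings of broccoli: +128.0 mg vitamin C for $1.00 (total $1.00, still need 119.0 mg).
Take 3 servings of sweet potato: +111.0 mg vitamin C for $1.35 (total $2.35, still need 8.0 mg).
Take 0.1702 servings of kale: +8.0 mg vitamin C for $0.18 (total $2.53, still need 0.0 mg).
Filling from the cheapest source first is optimal under one linear minimum: $2.53.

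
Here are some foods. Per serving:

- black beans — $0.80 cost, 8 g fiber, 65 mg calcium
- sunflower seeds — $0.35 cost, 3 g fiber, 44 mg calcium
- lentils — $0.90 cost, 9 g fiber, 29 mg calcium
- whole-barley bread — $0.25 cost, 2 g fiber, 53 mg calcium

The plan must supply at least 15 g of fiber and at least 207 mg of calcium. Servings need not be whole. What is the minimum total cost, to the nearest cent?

The cheapest plan sits at a corner of the feasible region — with two constraints it uses at most two foods.
black beans only: max(15/8, 207/65) = 3.185 servings → $2.55.
sunflower seeds only: max(15/3, 207/44) = 5 servings → $1.75.
lentils only: max(15/9, 207/29) = 7.138 servings → $6.42.
whole-barley bread only: max(15/2, 207/53) = 7.5 servings → $1.88.
black beans + sunflower seeds with both tight: 0.2484 servings and 4.338 servings → $1.72.
black beans + lentils: the both-tight solution has a negative serving — not a feasible corner.
black beans + whole-barley bread with both tight: 1.296 servings and 2.316 servings → $1.62.
sunflower seeds + lentils with both tight: 4.621 servings and 0.1262 servings → $1.73.
sunflower seeds + whole-barley bread: intersection lies outside the first quadrant.
lentils + whole-barley bread with both tight: 0.9093 servings and 3.408 servings → $1.67.
So the least-cost plan costs $1.62.

$1.62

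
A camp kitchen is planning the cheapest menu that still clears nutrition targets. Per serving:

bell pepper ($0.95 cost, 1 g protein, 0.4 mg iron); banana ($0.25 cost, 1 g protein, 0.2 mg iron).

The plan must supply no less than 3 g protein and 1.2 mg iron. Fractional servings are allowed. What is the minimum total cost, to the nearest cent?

With two linear requirements the optimum uses one or two foods; enumerate the corners.
bell pepper only: max(3/1, 1.2/0.4) = 3 servings → $2.85.
banana only: max(3/1, 1.2/0.2) = 6 servings → $1.50.
bell pepper + banana with both tight: 3 servings and 0 servings → $2.85.
Cheapest feasible corner: $1.50.

$1.50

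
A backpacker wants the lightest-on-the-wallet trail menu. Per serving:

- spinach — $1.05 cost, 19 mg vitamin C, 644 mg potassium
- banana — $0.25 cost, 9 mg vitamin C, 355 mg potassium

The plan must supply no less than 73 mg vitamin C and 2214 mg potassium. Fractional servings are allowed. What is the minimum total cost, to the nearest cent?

A basic optimal solution has at most two foods positive. Try each food alone and each pair with both targets met exactly.
spinach only: max(73/19, 2214/644) = 3.842 servings → $4.03.
banana only: max(73/9, 2214/355) = 8.111 servings → $2.03.
spinach + banana: the both-tight solution has a negative serving — not a feasible corner.
The minimum over all feasible corners is $2.03.

$2.03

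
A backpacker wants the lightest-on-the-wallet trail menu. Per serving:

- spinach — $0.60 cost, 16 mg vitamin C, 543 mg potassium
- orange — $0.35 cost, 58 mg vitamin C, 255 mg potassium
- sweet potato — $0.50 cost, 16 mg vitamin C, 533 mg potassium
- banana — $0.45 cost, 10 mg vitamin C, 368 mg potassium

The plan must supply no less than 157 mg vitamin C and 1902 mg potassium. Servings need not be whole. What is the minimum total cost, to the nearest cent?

$2.00

For a min-cost LP with two ≥-constraints, a basic feasible solution has at most two positive variables.
spinach only: max(157/16, 1902/543) = 9.812 servings → $5.89.
orange only: max(157/58, 1902/255) = 7.459 servings → $2.61.
sweet potato only: max(157/16, 1902/533) = 9.812 servings → $4.91.
banana only: max(157/10, 1902/368) = 15.7 servings → $7.07.
spinach + orange with both tight: 2.564 servings and 2 servings → $2.24.
spinach + sweet potato: the both-tight solution has a negative serving — not a feasible corner.
spinach + banana: the both-tight solution has a negative serving — not a feasible corner.
orange + sweet potato with both tight: 1.984 servings and 2.619 servings → $2.00.
orange + banana with both tight: 2.062 servings and 3.74 servings → $2.40.
sweet potato + banana: intersection lies outside the first quadrant.
So the least-cost plan costs $2.00.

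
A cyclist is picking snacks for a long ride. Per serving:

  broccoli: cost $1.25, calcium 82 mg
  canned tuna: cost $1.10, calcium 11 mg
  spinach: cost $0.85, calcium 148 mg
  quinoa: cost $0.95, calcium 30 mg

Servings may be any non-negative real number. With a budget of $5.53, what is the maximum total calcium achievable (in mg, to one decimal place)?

962.9 mg

Calcium per dollar: spinach 174.1, broccoli 65.6, quinoa 31.58, canned tuna 10.
With no serving limits, spend the whole cost allowance on spinach: $5.53 / $0.85 × 148 mg = 962.9 mg.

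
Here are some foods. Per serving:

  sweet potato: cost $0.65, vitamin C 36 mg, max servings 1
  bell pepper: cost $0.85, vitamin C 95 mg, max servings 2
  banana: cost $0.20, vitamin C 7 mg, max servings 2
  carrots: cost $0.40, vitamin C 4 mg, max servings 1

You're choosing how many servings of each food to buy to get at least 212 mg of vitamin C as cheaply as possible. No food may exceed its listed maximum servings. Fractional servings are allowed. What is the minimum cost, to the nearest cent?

Cost per mg of vitamin C: bell pepper $0.0089, sweet potato $0.0181, banana $0.0286, carrots $0.1000.
Take 2 servings of bell pepper: +190.0 mg vitamin C for $1.70 (total $1.70, still need 22.0 mg).
Take 0.6111 servings of sweet potato: +22.0 mg vitamin C for $0.40 (total $2.10, still need 0.0 mg).
Greedy by cheapest-per-mg is optimal for a single linear constraint, so the minimum cost is $2.10.

$2.10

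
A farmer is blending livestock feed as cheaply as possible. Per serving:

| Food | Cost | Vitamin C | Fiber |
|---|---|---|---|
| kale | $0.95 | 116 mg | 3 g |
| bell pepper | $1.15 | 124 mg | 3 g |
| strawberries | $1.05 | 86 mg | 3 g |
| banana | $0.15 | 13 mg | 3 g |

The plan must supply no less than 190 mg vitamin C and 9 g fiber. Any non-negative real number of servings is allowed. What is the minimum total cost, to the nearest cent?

An LP optimum is at a vertex; with two nutrient constraints at most two foods are used. Check each candidate.
kale only: max(190/116, 9/3) = 3 servings → $2.85.
bell pepper only: max(190/124, 9/3) = 3 servings → $3.45.
strawberries only: max(190/86, 9/3) = 3 servings → $3.15.
banana only: max(190/13, 9/3) = 14.62 servings → $2.19.
kale + bell pepper: intersection lies outside the first quadrant.
kale + strawberries with both targets exact would need a negative amount; discard.
kale + banana with both tight: 1.466 servings and 1.534 servings → $1.62.
bell pepper + strawberries with both targets exact would need a negative amount; discard.
bell pepper + banana with both tight: 1.36 servings and 1.64 servings → $1.81.
strawberries + banana with both tight: 2.068 servings and 0.9315 servings → $2.31.
The minimum over all feasible corners is $1.62.

$1.62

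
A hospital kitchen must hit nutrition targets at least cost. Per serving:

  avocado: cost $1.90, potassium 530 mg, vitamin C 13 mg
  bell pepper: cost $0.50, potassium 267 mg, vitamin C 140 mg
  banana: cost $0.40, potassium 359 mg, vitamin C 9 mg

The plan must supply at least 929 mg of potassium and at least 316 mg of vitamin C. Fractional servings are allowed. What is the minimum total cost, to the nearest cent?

$1.48

This is a tiny linear program; its minimum lies at a vertex of the feasible set. List the vertices and price them.
avocado only: max(929/530, 316/13) = 24.31 servings → $46.18.
bell pepper only: max(929/267, 316/140) = 3.479 servings → $1.74.
banana only: max(929/359, 316/9) = 35.11 servings → $14.04.
avocado + bell pepper with both tight: 0.646 servings and 2.197 servings → $2.33.
avocado + banana: the both-tight solution has a negative serving — not a feasible corner.
bell pepper + banana with both tight: 2.196 servings and 0.9547 servings → $1.48.
Cheapest feasible corner: $1.48.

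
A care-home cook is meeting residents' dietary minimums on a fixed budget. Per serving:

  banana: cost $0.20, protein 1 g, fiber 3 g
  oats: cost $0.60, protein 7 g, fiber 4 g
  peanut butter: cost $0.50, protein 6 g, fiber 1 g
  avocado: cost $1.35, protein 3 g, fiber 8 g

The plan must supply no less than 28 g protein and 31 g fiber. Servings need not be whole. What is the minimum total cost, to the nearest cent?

$3.11

banana only: max(28/1, 31/3) = 28 servings → $5.60.
oats only: max(28/7, 31/4) = 7.75 servings → $4.65.
peanut butter only: max(28/6, 31/1) = 31 servings → $15.50.
avocado only: max(28/3, 31/8) = 9.333 servings → $12.60.
banana + oats with both tight: 6.176 servings and 3.118 servings → $3.11.
banana + peanut butter with both tight: 9.294 servings and 3.118 servings → $3.42.
banana + avocado: intersection lies outside the first quadrant.
oats + peanut butter with both targets exact would need a negative amount; discard.
oats + avocado with both tight: 2.977 servings and 2.386 servings → $5.01.
peanut butter + avocado with both tight: 2.911 servings and 3.511 servings → $6.20.
The minimum over all feasible corners is $3.11.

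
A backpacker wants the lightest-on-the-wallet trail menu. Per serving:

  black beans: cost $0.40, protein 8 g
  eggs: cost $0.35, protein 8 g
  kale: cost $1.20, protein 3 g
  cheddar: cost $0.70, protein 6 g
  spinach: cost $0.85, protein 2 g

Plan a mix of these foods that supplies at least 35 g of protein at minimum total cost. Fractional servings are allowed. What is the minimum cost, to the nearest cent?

$1.53

Cost per g of protein: eggs $0.0437, black beans $0.0500, cheddar $0.1167, kale $0.4000, spinach $0.4250.
With no serving limits, use only eggs: 35 g / 8 g = 4.375 servings × $0.35 = $1.53.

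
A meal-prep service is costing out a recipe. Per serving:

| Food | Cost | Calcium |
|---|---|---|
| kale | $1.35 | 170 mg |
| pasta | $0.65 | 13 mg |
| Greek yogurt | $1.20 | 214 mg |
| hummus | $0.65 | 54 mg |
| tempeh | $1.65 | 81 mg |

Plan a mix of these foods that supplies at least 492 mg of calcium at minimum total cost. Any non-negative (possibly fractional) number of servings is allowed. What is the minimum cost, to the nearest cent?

Cost per mg of calcium: Greek yogurt $0.0056, kale $0.0079, hummus $0.0120, tempeh $0.0204, pasta $0.0500.
With no serving limits, use only Greek yogurt: 492 mg / 214 mg = 2.299 servings × $1.20 = $2.76.

$2.76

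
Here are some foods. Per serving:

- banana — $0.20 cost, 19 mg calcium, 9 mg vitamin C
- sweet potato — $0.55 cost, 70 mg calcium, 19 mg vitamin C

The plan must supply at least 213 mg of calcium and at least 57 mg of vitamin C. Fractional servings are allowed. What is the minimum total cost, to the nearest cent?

$1.67

This is a tiny linear program; its minimum lies at a vertex of the feasible set. List the vertices and price them.
banana only: max(213/19, 57/9) = 11.21 servings → $2.24.
sweet potato only: max(213/70, 57/19) = 3.043 servings → $1.67.
banana + sweet potato: intersection lies outside the first quadrant.
The minimum over all feasible corners is $1.67.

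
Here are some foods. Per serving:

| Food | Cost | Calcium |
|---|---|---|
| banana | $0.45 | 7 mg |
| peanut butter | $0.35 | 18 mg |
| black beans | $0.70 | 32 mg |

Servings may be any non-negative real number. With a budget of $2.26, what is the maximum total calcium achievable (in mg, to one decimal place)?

Calcium per dollar: peanut butter 51.43, black beans 45.71, banana 15.56.
With no serving limits, spend the whole cost allowance on peanut butter: $2.26 / $0.35 × 18 mg = 116.2 mg.

116.2 mg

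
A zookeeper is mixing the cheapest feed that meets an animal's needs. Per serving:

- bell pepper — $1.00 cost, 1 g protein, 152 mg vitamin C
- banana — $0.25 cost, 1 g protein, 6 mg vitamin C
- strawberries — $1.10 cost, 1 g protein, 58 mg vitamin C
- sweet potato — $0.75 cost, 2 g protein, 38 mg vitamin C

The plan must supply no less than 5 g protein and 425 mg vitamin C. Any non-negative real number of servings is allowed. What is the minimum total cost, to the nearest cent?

For a min-cost LP with two ≥-constraints, a basic feasible solution has at most two positive variables.
bell pepper only: max(5/1, 425/152) = 5 servings → $5.00.
banana only: max(5/1, 425/6) = 70.83 servings → $17.71.
strawberries only: max(5/1, 425/58) = 7.328 servings → $8.06.
sweet potato only: max(5/2, 425/38) = 11.18 servings → $8.39.
bell pepper + banana with both tight: 2.705 servings and 2.295 servings → $3.28.
bell pepper + strawberries with both tight: 1.436 servings and 3.564 servings → $5.36.
bell pepper + sweet potato with both tight: 2.481 servings and 1.259 servings → $3.43.
banana + strawberries with both targets exact would need a negative amount; discard.
banana + sweet potato with both targets exact would need a negative amount; discard.
strawberries + sweet potato: the both-tight solution has a negative serving — not a feasible corner.
The minimum over all feasible corners is $3.28.

$3.28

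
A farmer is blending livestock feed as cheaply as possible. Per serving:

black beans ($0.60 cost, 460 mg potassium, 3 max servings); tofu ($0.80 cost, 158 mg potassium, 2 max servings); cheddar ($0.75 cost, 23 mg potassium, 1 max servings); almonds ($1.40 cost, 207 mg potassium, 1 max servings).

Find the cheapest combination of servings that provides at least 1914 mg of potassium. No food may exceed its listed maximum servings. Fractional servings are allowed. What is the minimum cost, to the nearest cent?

Cost per mg of potassium: black beans $0.0013, tofu $0.0051, almonds $0.0068, cheddar $0.0326.
Take 3 servings of black beans: +1380.0 mg potassium for $1.80 (total $1.80, still need 534.0 mg).
Take 2 servings of tofu: +316.0 mg potassium for $1.60 (total $3.40, still need 218.0 mg).
Take 1 serving of almonds: +207.0 mg potassium for $1.40 (total $4.80, still need 11.0 mg).
Take 0.4783 servings of cheddar: +11.0 mg potassium for $0.36 (total $5.16, still need 0.0 mg).
Greedy by cheapest-per-mg is optimal for a single linear constraint, so the minimum cost is $5.16.

$5.16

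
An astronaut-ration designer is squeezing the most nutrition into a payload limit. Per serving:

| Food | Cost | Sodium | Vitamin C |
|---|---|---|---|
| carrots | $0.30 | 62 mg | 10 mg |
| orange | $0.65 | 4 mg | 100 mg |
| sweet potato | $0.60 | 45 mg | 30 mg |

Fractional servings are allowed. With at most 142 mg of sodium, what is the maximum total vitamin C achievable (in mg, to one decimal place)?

Vitamin C per mg sodium: orange 25, sweet potato 0.6667, carrots 0.1613.
With no serving limits, spend the whole sodium allowance on orange: 142 mg / 4 mg × 100 mg = 3550.0 mg.

3550.0 mg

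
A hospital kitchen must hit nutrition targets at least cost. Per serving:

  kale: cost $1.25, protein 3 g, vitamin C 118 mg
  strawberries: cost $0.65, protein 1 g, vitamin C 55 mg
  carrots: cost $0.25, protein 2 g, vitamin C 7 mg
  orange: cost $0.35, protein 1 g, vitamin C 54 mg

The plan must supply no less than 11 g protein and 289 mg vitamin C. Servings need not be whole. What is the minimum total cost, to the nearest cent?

Two binding constraints pin down two serving amounts, so the optimal mix uses at most two foods. The candidates are each food alone (scaled to the tighter of protein/vitamin C) and each pair with both constraints tight.
kale only: max(11/3, 289/118) = 3.667 servings → $4.58.
strawberries only: max(11/1, 289/55) = 11 servings → $7.15.
carrots only: max(11/2, 289/7) = 41.29 servings → $10.32.
orange only: max(11/1, 289/54) = 11 servings → $3.85.
kale + strawberries with both targets exact would need a negative amount; discard.
kale + carrots with both tight: 2.33 servings and 2.005 servings → $3.41.
kale + orange: the both-tight solution has a negative serving — not a feasible corner.
strawberries + carrots with both tight: 4.864 servings and 3.068 servings → $3.93.
strawberries + orange: intersection lies outside the first quadrant.
carrots + orange with both tight: 3.02 servings and 4.96 servings → $2.49.
The minimum over all feasible corners is $2.49.

$2.49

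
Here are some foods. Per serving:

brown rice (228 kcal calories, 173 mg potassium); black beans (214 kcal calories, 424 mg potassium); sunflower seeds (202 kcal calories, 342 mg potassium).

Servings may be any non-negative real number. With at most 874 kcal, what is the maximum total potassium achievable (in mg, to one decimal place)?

Potassium per kcal: black beans 1.981, sunflower seeds 1.693, brown rice 0.7588.
With no serving limits, spend the whole calories allowance on black beans: 874 kcal / 214 kcal × 424 mg = 1731.7 mg.

1731.7 mg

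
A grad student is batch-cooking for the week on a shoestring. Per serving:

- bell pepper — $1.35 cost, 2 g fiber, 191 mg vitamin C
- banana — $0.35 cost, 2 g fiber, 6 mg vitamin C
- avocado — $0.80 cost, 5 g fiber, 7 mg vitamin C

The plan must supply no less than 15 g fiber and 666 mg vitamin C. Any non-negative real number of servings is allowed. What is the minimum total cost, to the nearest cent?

At the optimum either one food covers both requirements or two foods hit both targets exactly; no other combination can be cheaper.
bell pepper only: max(15/2, 666/191) = 7.5 servings → $10.12.
banana only: max(15/2, 666/6) = 111 servings → $38.85.
avocado only: max(15/5, 666/7) = 95.14 servings → $76.11.
bell pepper + banana with both tight: 3.357 servings and 4.143 servings → $5.98.
bell pepper + avocado with both tight: 3.427 servings and 1.629 servings → $5.93.
banana + avocado: intersection lies outside the first quadrant.
So the least-cost plan costs $5.93.

$5.93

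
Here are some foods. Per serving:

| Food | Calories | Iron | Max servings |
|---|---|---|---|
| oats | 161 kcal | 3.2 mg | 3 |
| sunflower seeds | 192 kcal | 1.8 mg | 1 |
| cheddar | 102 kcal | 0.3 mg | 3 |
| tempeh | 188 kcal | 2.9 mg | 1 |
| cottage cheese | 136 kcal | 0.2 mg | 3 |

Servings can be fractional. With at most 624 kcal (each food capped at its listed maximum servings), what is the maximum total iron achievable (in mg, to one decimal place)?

Iron per kcal: oats 0.01988, tempeh 0.01543, sunflower seeds 0.009375, cheddar 0.002941, cottage cheese 0.001471.
Take 3 servings of oats: uses 483 kcal, +9.6 mg iron (running total 9.6 mg).
Take 0.75 servings of tempeh: uses 141 kcal, +2.2 mg iron (running total 11.8 mg).
Greedy by best ratio exhausts the calories allowance optimally: 11.8 mg.

11.8 mg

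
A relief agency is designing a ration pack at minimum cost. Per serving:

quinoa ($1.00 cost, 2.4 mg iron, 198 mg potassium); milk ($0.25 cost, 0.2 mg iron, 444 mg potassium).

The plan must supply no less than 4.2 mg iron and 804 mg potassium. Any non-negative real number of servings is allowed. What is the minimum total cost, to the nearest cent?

$1.93

At the optimum either one food covers both requirements or two foods hit both targets exactly; no other combination can be cheaper.
quinoa only: max(4.2/2.4, 804/198) = 4.061 servings → $4.06.
milk only: max(4.2/0.2, 804/444) = 21 servings → $5.25.
quinoa + milk with both tight: 1.661 servings and 1.07 servings → $1.93.
Cheapest feasible corner: $1.93.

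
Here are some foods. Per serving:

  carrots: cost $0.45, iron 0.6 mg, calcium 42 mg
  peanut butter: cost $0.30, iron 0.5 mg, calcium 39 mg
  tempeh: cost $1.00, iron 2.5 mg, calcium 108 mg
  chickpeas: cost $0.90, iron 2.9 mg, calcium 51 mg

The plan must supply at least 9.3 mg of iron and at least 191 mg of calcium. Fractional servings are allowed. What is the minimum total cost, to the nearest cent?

$2.98

An LP optimum is at a vertex; with two nutrient constraints at most two foods are used. Check each candidate.
carrots only: max(9.3/0.6, 191/42) = 15.5 servings → $6.97.
peanut butter only: max(9.3/0.5, 191/39) = 18.6 servings → $5.58.
tempeh only: max(9.3/2.5, 191/108) = 3.72 servings → $3.72.
chickpeas only: max(9.3/2.9, 191/51) = 3.745 servings → $3.37.
carrots + peanut butter with both targets exact would need a negative amount; discard.
carrots + tempeh: intersection lies outside the first quadrant.
carrots + chickpeas with both tight: 0.8728 servings and 3.026 servings → $3.12.
peanut butter + tempeh: intersection lies outside the first quadrant.
peanut butter + chickpeas with both tight: 0.9087 servings and 3.05 servings → $3.02.
tempeh + chickpeas with both tight: 0.4286 servings and 2.837 servings → $2.98.
So the least-cost plan costs $2.98.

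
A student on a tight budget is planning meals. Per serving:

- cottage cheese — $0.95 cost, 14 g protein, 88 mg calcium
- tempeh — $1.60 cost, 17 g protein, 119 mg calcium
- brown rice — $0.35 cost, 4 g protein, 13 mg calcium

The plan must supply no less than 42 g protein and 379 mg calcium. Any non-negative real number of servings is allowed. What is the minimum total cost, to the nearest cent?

$4.09

For a min-cost LP with two ≥-constraints, a basic feasible solution has at most two positive variables.
cottage cheese only: max(42/14, 379/88) = 4.307 servings → $4.09.
tempeh only: max(42/17, 379/119) = 3.185 servings → $5.10.
brown rice only: max(42/4, 379/13) = 29.15 servings → $10.20.
cottage cheese + tempeh: intersection lies outside the first quadrant.
cottage cheese + brown rice: intersection lies outside the first quadrant.
tempeh + brown rice with both targets exact would need a negative amount; discard.
So the least-cost plan costs $4.09.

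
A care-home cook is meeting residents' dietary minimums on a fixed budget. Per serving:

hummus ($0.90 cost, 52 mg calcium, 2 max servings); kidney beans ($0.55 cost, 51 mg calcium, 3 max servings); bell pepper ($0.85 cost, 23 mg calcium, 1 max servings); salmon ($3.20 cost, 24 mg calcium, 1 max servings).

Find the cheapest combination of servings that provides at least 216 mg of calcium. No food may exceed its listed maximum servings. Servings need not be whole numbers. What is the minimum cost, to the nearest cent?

$2.74

Cost per mg of calcium: kidney beans $0.0108, hummus $0.0173, bell pepper $0.0370, salmon $0.1333.
Take 3 servings of kidney beans: +153.0 mg calcium for $1.65 (total $1.65, still need 63.0 mg).
Take 1.212 servings of hummus: +63.0 mg calcium for $1.09 (total $2.74, still need 0.0 mg).
Greedy by cheapest-per-mg is optimal for a single linear constraint, so the minimum cost is $2.74.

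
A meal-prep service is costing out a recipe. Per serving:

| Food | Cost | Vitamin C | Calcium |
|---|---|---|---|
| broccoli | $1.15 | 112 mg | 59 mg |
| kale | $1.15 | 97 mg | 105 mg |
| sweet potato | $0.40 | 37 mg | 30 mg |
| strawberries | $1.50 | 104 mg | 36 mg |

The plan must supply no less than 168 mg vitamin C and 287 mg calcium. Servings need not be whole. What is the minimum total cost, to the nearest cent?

$3.14

Check every corner: each single food scaled to meet both minima, and each pair solved so both constraints bind.
broccoli only: max(168/112, 287/59) = 4.864 servings → $5.59.
kale only: max(168/97, 287/105) = 2.733 servings → $3.14.
sweet potato only: max(168/37, 287/30) = 9.567 servings → $3.83.
strawberries only: max(168/104, 287/36) = 7.972 servings → $11.96.
broccoli + kale: the both-tight solution has a negative serving — not a feasible corner.
broccoli + sweet potato: the both-tight solution has a negative serving — not a feasible corner.
broccoli + strawberries with both targets exact would need a negative amount; discard.
kale + sweet potato: intersection lies outside the first quadrant.
kale + strawberries: the both-tight solution has a negative serving — not a feasible corner.
sweet potato + strawberries: intersection lies outside the first quadrant.
Cheapest feasible corner: $3.14.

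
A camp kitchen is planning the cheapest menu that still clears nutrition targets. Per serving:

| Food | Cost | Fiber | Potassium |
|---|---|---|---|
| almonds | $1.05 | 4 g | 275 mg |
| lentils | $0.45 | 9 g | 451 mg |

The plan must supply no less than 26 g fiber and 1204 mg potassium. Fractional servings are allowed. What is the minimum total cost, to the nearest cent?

At the optimum either one food covers both requirements or two foods hit both targets exactly; no other combination can be cheaper.
almonds only: max(26/4, 1204/275) = 6.5 servings → $6.83.
lentils only: max(26/9, 1204/451) = 2.889 servings → $1.30.
almonds + lentils: intersection lies outside the first quadrant.
Cheapest feasible corner: $1.30.

$1.30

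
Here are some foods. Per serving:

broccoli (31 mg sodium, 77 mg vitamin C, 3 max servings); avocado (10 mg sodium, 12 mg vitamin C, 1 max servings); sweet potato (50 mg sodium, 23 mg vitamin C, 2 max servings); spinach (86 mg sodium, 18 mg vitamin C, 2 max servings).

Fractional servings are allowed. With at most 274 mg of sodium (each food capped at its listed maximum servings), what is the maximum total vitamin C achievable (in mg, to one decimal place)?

303.9 mg

Vitamin C per mg sodium: broccoli 2.484, avocado 1.2, sweet potato 0.46, spinach 0.2093.
Take 3 servings of broccoli: uses 93 mg sodium, +231.0 mg vitamin C (running total 231.0 mg).
Take 1 serving of avocado: uses 10 mg sodium, +12.0 mg vitamin C (running total 243.0 mg).
Take 2 servings of sweet potato: uses 100 mg sodium, +46.0 mg vitamin C (running total 289.0 mg).
Take 0.8256 servings of spinach: uses 71 mg sodium, +14.9 mg vitamin C (running total 303.9 mg).
Filling greedily by vitamin C-per-mg sodium is optimal for one linear limit, giving 303.9 mg.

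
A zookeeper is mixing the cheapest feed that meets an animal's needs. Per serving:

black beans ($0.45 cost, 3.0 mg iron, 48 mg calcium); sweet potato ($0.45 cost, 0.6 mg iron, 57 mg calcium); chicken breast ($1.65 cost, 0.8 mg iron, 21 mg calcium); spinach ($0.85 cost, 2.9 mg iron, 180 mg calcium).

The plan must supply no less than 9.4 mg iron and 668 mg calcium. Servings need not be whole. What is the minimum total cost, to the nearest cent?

$3.15

black beans only: max(9.4/3.0, 668/48) = 13.92 servings → $6.26.
sweet potato only: max(9.4/0.6, 668/57) = 15.67 servings → $7.05.
chicken breast only: max(9.4/0.8, 668/21) = 31.81 servings → $52.49.
spinach only: max(9.4/2.9, 668/180) = 3.711 servings → $3.15.
black beans + sweet potato with both tight: 0.9494 servings and 10.92 servings → $5.34.
black beans + chicken breast with both targets exact would need a negative amount; discard.
black beans + spinach: the both-tight solution has a negative serving — not a feasible corner.
sweet potato + chicken breast with both tight: 10.21 servings and 4.091 servings → $11.35.
sweet potato + spinach with both tight: 4.279 servings and 2.356 servings → $3.93.
chicken breast + spinach: the both-tight solution has a negative serving — not a feasible corner.
Cheapest feasible corner: $3.15.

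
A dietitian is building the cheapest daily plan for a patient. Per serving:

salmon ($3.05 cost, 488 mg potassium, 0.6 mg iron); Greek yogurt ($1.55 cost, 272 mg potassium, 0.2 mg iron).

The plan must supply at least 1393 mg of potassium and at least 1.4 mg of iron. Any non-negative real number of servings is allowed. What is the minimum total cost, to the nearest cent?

salmon only: max(1393/488, 1.4/0.6) = 2.855 servings → $8.71.
Greek yogurt only: max(1393/272, 1.4/0.2) = 7 servings → $10.85.
salmon + Greek yogurt with both tight: 1.558 servings and 2.326 servings → $8.36.
The minimum over all feasible corners is $8.36.

$8.36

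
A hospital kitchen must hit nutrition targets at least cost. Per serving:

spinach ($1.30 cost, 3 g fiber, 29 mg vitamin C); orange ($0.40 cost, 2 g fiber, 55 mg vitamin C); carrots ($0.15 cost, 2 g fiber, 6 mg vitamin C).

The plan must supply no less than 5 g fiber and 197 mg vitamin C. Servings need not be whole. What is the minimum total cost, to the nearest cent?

$1.43

Two binding constraints pin down two serving amounts, so the optimal mix uses at most two foods. The candidates are each food alone (scaled to the tighter of fiber/vitamin C) and each pair with both constraints tight.
spinach only: max(5/3, 197/29) = 6.793 servings → $8.83.
orange only: max(5/2, 197/55) = 3.582 servings → $1.43.
carrots only: max(5/2, 197/6) = 32.83 servings → $4.92.
spinach + orange: intersection lies outside the first quadrant.
spinach + carrots: the both-tight solution has a negative serving — not a feasible corner.
orange + carrots: the both-tight solution has a negative serving — not a feasible corner.
So the least-cost plan costs $1.43.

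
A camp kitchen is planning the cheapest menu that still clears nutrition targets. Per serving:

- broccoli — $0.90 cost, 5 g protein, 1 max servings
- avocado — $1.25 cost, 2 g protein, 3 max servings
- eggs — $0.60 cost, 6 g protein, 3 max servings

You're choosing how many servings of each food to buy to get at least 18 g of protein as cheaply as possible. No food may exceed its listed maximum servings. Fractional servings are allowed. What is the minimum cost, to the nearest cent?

Cost per g of protein: eggs $0.1000, broccoli $0.1800, avocado $0.6250.
Take 3 servings of eggs: +18.0 g protein for $1.80 (total $1.80, still need 0.0 g).
Greedy by cheapest-per-g is optimal for a single linear constraint, so the minimum cost is $1.80.

$1.80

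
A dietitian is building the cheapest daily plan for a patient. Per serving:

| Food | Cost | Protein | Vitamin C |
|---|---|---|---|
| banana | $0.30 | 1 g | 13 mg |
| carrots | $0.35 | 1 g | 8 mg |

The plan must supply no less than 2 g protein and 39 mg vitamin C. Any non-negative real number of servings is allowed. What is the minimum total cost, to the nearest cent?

Minimising a linear cost over {protein ≥ 2, vitamin C ≥ 39, servings ≥ 0} — the optimum is at a vertex, using one or two foods.
banana only: max(2/1, 39/13) = 3 servings → $0.90.
carrots only: max(2/1, 39/8) = 4.875 servings → $1.71.
banana + carrots: intersection lies outside the first quadrant.
Cheapest feasible corner: $0.90.

$0.90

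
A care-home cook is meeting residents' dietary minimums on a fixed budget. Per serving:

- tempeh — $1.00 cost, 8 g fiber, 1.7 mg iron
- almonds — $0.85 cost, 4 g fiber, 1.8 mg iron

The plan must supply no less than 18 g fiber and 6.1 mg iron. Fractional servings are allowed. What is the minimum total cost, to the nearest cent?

A basic optimal solution has at most two foods positive. Try each food alone and each pair with both targets met exactly.
tempeh only: max(18/8, 6.1/1.7) = 3.588 servings → $3.59.
almonds only: max(18/4, 6.1/1.8) = 4.5 servings → $3.83.
tempeh + almonds with both tight: 1.053 servings and 2.395 servings → $3.09.
So the least-cost plan costs $3.09.

$3.09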